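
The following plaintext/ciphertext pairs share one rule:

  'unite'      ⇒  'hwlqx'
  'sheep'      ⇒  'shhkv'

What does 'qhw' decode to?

ten

The output letters match the input read backwards, each shifted +3: unite reversed is etinu. Read the word backwards and shift each letter +3.
Decoding qhw: shift back: q−3=n, h−3=e, w−3=t → net; then reverse → ten.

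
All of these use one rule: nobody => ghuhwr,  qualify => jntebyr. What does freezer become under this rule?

ykxxsxk

Compare letters: n→g is +19, o→h is +19, b→u is +19 — a constant shift. Every letter moves 19 places later in the alphabet, wrapping around z→a.
For freezer: f+19=y, r+19=k, e+19=x, e+19=x, z+19=s, e+19=x, r+19=k.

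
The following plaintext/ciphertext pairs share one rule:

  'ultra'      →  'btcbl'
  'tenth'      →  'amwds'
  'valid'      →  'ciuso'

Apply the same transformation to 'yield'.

fqnvo

In ultra: u→b is +7, l→t is +8, t→c is +9, r→b is +10 — the shift increases by 1 each position. Letter i (0-indexed) is shifted by i+7, so successive shifts are 7, 8, 9, ….
On yield: y+7=f, i+8=q, e+9=n, l+10=v, d+11=o.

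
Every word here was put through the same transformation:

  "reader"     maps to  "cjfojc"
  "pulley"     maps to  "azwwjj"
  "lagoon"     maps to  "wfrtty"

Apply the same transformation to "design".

The shift depends on letter class: consonant r→c is +11, but vowel e→j is +5. Vowels shift forward by 5 and consonants shift forward by 11.
For design: d(cons)+11=o, e(vowel)+5=j, s(cons)+11=d, i(vowel)+5=n, g(cons)+11=r, n(cons)+11=y.

ojdnry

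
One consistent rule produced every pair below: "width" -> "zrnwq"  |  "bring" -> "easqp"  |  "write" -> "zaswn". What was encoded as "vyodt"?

speak

Shifts by position in width: pos 0: w→z (+3), pos 1: i→r (+9), pos 2: d→n (+10), pos 3: t→w (+3), pos 4: h→q (+9) — repeating every 3. It's a Vigenère-style cipher with numeric key [3,9,10]: position i shifts by key[i mod 3].
Undoing it on vyodt: v−3=s, y−9=p, o−10=e, d−3=a, t−9=k.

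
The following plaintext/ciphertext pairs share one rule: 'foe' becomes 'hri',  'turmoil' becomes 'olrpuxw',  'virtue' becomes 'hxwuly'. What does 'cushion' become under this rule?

qrlkvxf

The output letters match the input read backwards, each shifted +3: foe reversed is eof. Two steps: reverse the string, then apply a Caesar shift of +3.
For cushion: reverse → noihsuc; then shift: n+3=q, o+3=r, i+3=l, h+3=k, s+3=v, u+3=x, c+3=f.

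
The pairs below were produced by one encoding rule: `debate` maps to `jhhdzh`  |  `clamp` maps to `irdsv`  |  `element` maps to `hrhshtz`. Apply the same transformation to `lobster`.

rrhyzhx

The rule splits by letter class: vowels +3, consonants +6.
On lobster: l(cons)+6=r, o(vowel)+3=r, b(cons)+6=h, s(cons)+6=y, t(cons)+6=z, e(vowel)+3=h, r(cons)+6=x.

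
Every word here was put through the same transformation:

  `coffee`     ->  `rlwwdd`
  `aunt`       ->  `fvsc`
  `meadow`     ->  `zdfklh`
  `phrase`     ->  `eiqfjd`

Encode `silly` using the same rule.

jbggt

c(2)→r(17) and o(14)→l(11) fit y≡19x+5 (mod 26); the inverse of 19 mod 26 is 11. Treating letters as 0–25, the rule is x ↦ 19x + 5 (mod 26).
On silly: s(18)→19·18+5≡9=j; i(8)→19·8+5≡1=b; l(11)→19·11+5≡6=g; l(11)→19·11+5≡6=g; y(24)→19·24+5≡19=t (all mod 26).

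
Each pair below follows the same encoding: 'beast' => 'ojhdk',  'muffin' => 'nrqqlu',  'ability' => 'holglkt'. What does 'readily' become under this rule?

b(1)→o(14) and e(4)→j(9) fit y≡7x+7 (mod 26); the inverse of 7 mod 26 is 15. This is an affine cipher: with a=0,…,z=25, each position x becomes (7x+7) mod 26.
For readily: r(17)→7·17+7≡22=w; e(4)→7·4+7≡9=j; a(0)→7·0+7≡7=h; d(3)→7·3+7≡2=c; i(8)→7·8+7≡11=l; l(11)→7·11+7≡6=g; y(24)→7·24+7≡19=t (all mod 26).

wjhclgt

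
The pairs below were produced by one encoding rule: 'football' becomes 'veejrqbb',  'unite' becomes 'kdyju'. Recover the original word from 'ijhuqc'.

stream

Compare letters: f→v is +16, o→e is +16, o→e is +16 — a constant shift. Every letter moves 16 places later in the alphabet, wrapping around z→a.
Reversing it on ijhuqc: i−16=s, j−16=t, h−16=r, u−16=e, q−16=a, c−16=m.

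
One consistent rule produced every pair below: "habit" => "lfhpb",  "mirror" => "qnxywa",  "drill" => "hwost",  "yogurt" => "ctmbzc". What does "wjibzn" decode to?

In habit: h→l is +4, a→f is +5, b→h is +6, i→p is +7 — the shift increases by 1 each position. Each letter shifts forward by (position + 4), i.e. 4, 5, 6, … — the shift grows by one for each successive letter.
Reversing it on wjibzn: w−4=s, j−5=e, i−6=c, b−7=u, z−8=r, n−9=e.

secure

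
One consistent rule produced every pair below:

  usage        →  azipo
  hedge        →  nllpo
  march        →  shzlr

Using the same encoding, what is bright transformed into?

hyqpre

In usage: u→a is +6, s→z is +7, a→i is +8, g→p is +9 — the shift increases by 1 each position. Each letter shifts forward by (position + 6), i.e. 6, 7, 8, … — the shift grows by one for each successive letter.
Applying it to bright: b+6=h, r+7=y, i+8=q, g+9=p, h+10=r, t+11=e.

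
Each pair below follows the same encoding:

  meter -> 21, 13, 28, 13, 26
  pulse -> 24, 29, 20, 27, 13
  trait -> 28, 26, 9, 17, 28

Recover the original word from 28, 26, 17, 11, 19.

trick

m is letter #13 and maps to 21: an offset of 8. Each letter is replaced by its alphabet position (a=1..z=26) + 8.
Reversing it on 28, 26, 17, 11, 19: 28→(28−8)÷1=20=t, 26→(26−8)÷1=18=r, 17→(17−8)÷1=9=i, 11→(11−8)÷1=3=c, 19→(19−8)÷1=11=k.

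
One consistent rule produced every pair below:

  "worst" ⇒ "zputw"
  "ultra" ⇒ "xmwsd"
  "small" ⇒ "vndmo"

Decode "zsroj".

wrong

Shifts by position in worst: pos 0: w→z (+3), pos 1: o→p (+1), pos 2: r→u (+3), pos 3: s→t (+1) — repeating every 2. The shifts repeat in a cycle of length 2: positions 0,1,… shift by +3, +1, then the pattern repeats.
Undoing it on zsroj: z−3=w, s−1=r, r−3=o, o−1=n, j−3=g.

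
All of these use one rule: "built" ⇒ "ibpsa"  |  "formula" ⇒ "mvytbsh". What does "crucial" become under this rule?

jybjphs

Compare letters: b→i is +7, u→b is +7, i→p is +7 — a constant shift. It's a constant shift of +7 (ROT7).
On crucial: c+7=j, r+7=y, u+7=b, c+7=j, i+7=p, a+7=h, l+7=s.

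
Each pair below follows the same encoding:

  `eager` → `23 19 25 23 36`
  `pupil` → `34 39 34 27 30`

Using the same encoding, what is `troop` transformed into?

38 36 33 33 34

e is letter #5 and maps to 23: an offset of 18. Letters become their 1-based position plus 18 (so a→19, b→20, …).
On troop: t=20→38, r=18→36, o=15→33, o=15→33, p=16→34.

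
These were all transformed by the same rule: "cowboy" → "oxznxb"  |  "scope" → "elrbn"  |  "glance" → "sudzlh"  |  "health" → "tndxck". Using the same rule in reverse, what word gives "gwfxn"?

uncle

Shifts by position in cowboy: pos 0: c→o (+12), pos 1: o→x (+9), pos 2: w→z (+3), pos 3: b→n (+12), pos 4: o→x (+9), pos 5: y→b (+3) — repeating every 3. It's a Vigenère-style cipher with numeric key [12,9,3]: position i shifts by key[i mod 3].
Decoding gwfxn: g−12=u, w−9=n, f−3=c, x−12=l, n−9=e.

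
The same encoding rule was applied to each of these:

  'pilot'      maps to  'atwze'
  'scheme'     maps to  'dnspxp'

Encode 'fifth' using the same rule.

This is a Caesar cipher with shift 11.
For fifth: f+11=q, i+11=t, f+11=q, t+11=e, h+11=s.

qtqes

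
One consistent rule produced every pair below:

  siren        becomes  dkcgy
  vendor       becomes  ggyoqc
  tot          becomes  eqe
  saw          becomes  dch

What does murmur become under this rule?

xwcxwc

The shift depends on letter class: consonant s→d is +11, but vowel i→k is +2. Two shifts are in play — +2 for a/e/i/o/u, +11 for every other letter.
For murmur: m(cons)+11=x, u(vowel)+2=w, r(cons)+11=c, m(cons)+11=x, u(vowel)+2=w, r(cons)+11=c.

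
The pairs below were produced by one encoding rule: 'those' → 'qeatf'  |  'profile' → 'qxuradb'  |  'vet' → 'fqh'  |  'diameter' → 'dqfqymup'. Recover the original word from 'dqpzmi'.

wander

The output letters match the input read backwards, each shifted +12: those reversed is esoht. The word is reversed, then every letter is shifted forward by 12.
Decoding dqpzmi: shift back: d−12=r, q−12=e, p−12=d, z−12=n, m−12=a, i−12=w → rednaw; then reverse → wander.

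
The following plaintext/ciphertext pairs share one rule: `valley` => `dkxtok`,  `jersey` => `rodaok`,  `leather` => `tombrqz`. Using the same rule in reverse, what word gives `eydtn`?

world

Shifts by position in valley: pos 0: v→d (+8), pos 1: a→k (+10), pos 2: l→x (+12), pos 3: l→t (+8), pos 4: e→o (+10), pos 5: y→k (+12) — repeating every 3. A repeating key of period 3 is used — shifts +8, +10, +12 over and over.
Undoing it on eydtn: e−8=w, y−10=o, d−12=r, t−8=l, n−10=d.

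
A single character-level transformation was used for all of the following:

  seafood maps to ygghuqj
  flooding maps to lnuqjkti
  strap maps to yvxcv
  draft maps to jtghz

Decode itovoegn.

critical

The shifts repeat in a cycle of length 2: positions 0,1,… shift by +6, +2, then the pattern repeats.
Undoing it on itovoegn: i−6=c, t−2=r, o−6=i, v−2=t, o−6=i, e−2=c, g−6=a, n−2=l.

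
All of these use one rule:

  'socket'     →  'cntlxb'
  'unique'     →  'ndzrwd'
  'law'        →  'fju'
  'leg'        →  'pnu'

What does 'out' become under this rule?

The output letters match the input read backwards, each shifted +9: socket reversed is tekcos. Read the word backwards and shift each letter +9.
On out: reverse → tuo; then shift: t+9=c, u+9=d, o+9=x.

cdx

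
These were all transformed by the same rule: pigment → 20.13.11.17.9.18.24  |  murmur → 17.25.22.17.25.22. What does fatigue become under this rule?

p is letter #16 and maps to 20: an offset of 4. Letters become their 1-based position plus 4 (so a→5, b→6, …).
For fatigue: f=6→10, a=1→5, t=20→24, i=9→13, g=7→11, u=21→25, e=5→9.

10.5.24.13.11.25.9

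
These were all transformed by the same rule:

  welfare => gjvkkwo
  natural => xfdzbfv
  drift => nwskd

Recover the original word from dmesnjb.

Shifts by position in welfare: pos 0: w→g (+10), pos 1: e→j (+5), pos 2: l→v (+10), pos 3: f→k (+5) — repeating every 2. A repeating key of period 2 is used — shifts +10, +5 over and over.
Decoding dmesnjb: d−10=t, m−5=h, e−10=u, s−5=n, n−10=d, j−5=e, b−10=r.

thunder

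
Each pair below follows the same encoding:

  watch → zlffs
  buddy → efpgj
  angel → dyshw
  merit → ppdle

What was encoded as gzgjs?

dough

Shifts by position in watch: pos 0: w→z (+3), pos 1: a→l (+11), pos 2: t→f (+12), pos 3: c→f (+3), pos 4: h→s (+11) — repeating every 3. A repeating key of period 3 is used — shifts +3, +11, +12 over and over.
Decoding gzgjs: g−3=d, z−11=o, g−12=u, j−3=g, s−11=h.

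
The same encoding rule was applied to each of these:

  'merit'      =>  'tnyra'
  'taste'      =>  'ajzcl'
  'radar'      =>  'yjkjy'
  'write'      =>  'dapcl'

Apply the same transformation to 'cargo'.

It's a Vigenère-style cipher with numeric key [7,9]: position i shifts by key[i mod 2].
For cargo: c+7=j, a+9=j, r+7=y, g+9=p, o+7=v.

jjypv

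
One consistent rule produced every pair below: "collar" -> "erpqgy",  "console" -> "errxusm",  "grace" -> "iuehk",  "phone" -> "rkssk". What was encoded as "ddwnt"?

In collar: c→e is +2, o→r is +3, l→p is +4, l→q is +5 — the shift increases by 1 each position. Letter i (0-indexed) is shifted by i+2, so successive shifts are 2, 3, 4, ….
Reversing it on ddwnt: d−2=b, d−3=a, w−4=s, n−5=i, t−6=n.

basin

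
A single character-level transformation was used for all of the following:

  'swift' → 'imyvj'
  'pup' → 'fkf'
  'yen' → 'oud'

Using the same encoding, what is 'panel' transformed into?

It's a constant shift of +16 (ROT16).
Applying it to panel: p+16=f, a+16=q, n+16=d, e+16=u, l+16=b.

fqdub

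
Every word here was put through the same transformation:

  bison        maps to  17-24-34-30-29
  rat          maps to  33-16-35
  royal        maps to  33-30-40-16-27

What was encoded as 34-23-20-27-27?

shell

Letters become their 1-based position plus 15 (so a→16, b→17, …).
Decoding 34-23-20-27-27: 34→(34−15)÷1=19=s, 23→(23−15)÷1=8=h, 20→(20−15)÷1=5=e, 27→(27−15)÷1=12=l, 27→(27−15)÷1=12=l.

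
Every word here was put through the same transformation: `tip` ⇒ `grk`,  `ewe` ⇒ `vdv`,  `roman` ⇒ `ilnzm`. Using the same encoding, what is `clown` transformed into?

Each pair mirrors across the alphabet (t↔g, i↔r, p↔k): positions sum to 25. This is the alphabet-reversal cipher (Atbash): a becomes z, b becomes y, etc.
For clown: c↔x, l↔o, o↔l, w↔d, n↔m.

xoldm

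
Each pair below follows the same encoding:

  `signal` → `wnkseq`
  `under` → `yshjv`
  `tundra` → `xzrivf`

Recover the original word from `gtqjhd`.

Shifts by position in signal: pos 0: s→w (+4), pos 1: i→n (+5), pos 2: g→k (+4), pos 3: n→s (+5) — repeating every 2. A repeating key of period 2 is used — shifts +4, +5 over and over.
Decoding gtqjhd: g−4=c, t−5=o, q−4=m, j−5=e, h−4=d, d−5=y.

comedy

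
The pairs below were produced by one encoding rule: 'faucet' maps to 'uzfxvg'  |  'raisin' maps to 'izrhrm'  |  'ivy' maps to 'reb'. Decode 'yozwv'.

blade

Each pair mirrors across the alphabet (f↔u, a↔z, u↔f): positions sum to 25. This is the alphabet-reversal cipher (Atbash): a becomes z, b becomes y, etc.
Decoding yozwv: y↔b, o↔l, z↔a, w↔d, v↔e.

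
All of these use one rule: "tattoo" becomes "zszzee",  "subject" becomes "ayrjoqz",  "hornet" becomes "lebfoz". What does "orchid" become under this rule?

ebqlkp

t(19)→z(25) and a(0)→s(18) fit y≡25x+18 (mod 26); the inverse of 25 mod 26 is 25. This is an affine cipher: with a=0,…,z=25, each position x becomes (25x+18) mod 26.
For orchid: o(14)→25·14+18≡4=e; r(17)→25·17+18≡1=b; c(2)→25·2+18≡16=q; h(7)→25·7+18≡11=l; i(8)→25·8+18≡10=k; d(3)→25·3+18≡15=p (all mod 26).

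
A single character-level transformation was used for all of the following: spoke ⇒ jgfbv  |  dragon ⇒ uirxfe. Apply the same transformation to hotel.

It's a constant shift of +17 (ROT17).
On hotel: h+17=y, o+17=f, t+17=k, e+17=v, l+17=c.

yfkvc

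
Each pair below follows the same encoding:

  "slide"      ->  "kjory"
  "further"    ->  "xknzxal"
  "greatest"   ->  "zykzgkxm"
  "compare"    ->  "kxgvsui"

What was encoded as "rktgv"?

Read the word backwards and shift each letter +6.
Undoing it on rktgv: shift back: r−6=l, k−6=e, t−6=n, g−6=a, v−6=p → lenap; then reverse → panel.

panel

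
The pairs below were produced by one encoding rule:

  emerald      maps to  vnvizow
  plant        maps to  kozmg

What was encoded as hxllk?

Each pair mirrors across the alphabet (e↔v, m↔n, e↔v): positions sum to 25. This is the alphabet-reversal cipher (Atbash): a becomes z, b becomes y, etc.
Decoding hxllk: h↔s, x↔c, l↔o, l↔o, k↔p.

scoop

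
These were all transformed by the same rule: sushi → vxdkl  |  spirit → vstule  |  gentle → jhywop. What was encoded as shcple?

permit

Shifts by position in sushi: pos 0: s→v (+3), pos 1: u→x (+3), pos 2: s→d (+11), pos 3: h→k (+3), pos 4: i→l (+3) — repeating every 3. It's a Vigenère-style cipher with numeric key [3,3,11]: position i shifts by key[i mod 3].
Decoding shcple: s−3=p, h−3=e, c−11=r, p−3=m, l−3=i, e−11=t.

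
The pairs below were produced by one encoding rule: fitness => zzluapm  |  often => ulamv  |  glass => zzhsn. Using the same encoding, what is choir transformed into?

Read the word backwards and shift each letter +7.
On choir: reverse → riohc; then shift: r+7=y, i+7=p, o+7=v, h+7=o, c+7=j.

ypvoj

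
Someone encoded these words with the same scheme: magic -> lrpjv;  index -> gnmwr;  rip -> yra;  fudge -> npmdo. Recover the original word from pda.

The output letters match the input read backwards, each shifted +9: magic reversed is cigam. Two steps: reverse the string, then apply a Caesar shift of +9.
Decoding pda: shift back: p−9=g, d−9=u, a−9=r → gur; then reverse → rug.

rug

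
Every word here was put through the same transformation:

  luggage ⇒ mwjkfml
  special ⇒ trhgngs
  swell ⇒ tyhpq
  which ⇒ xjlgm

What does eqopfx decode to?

dollar

The shift increases by 1 at each position, starting from +1: 1, 2, 3, ….
Undoing it on eqopfx: e−1=d, q−2=o, o−3=l, p−4=l, f−5=a, x−6=r.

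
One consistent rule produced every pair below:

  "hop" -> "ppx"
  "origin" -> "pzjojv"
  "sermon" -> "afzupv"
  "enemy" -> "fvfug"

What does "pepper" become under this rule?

xfxxfz

The shift depends on letter class: consonant h→p is +8, but vowel o→p is +1. Two shifts are in play — +1 for a/e/i/o/u, +8 for every other letter.
For pepper: p(cons)+8=x, e(vowel)+1=f, p(cons)+8=x, p(cons)+8=x, e(vowel)+1=f, r(cons)+8=z.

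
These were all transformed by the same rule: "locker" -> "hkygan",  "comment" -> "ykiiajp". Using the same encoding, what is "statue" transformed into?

opwpqa

Compare letters: l→h is +22, o→k is +22, c→y is +22 — a constant shift. Each letter is shifted forward by 22 in the alphabet (a Caesar shift of +22).
Applying it to statue: s+22=o, t+22=p, a+22=w, t+22=p, u+22=q, e+22=a.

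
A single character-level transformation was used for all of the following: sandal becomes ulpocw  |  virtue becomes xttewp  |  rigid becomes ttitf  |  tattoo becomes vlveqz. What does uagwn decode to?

Shifts by position in sandal: pos 0: s→u (+2), pos 1: a→l (+11), pos 2: n→p (+2), pos 3: d→o (+11) — repeating every 2. It's a Vigenère-style cipher with numeric key [2,11]: position i shifts by key[i mod 2].
Reversing it on uagwn: u−2=s, a−11=p, g−2=e, w−11=l, n−2=l.

spell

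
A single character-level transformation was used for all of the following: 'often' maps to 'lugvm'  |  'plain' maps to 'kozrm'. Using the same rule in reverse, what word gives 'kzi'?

par

Each pair mirrors across the alphabet (o↔l, f↔u, t↔g): positions sum to 25. Each letter is replaced by its mirror in the alphabet: a↔z, b↔y, c↔x, and so on (the Atbash cipher).
Decoding kzi: k↔p, z↔a, i↔r.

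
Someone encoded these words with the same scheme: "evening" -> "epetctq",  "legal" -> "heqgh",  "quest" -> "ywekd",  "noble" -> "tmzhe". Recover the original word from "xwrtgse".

e(4)→e(4) and v(21)→p(15) fit y≡19x+6 (mod 26); the inverse of 19 mod 26 is 11. Each letter's alphabet position (a=0..z=25) is mapped through 19·x+6 mod 26 — an affine cipher.
Reversing it on xwrtgse: x(23)→11·(23−6)≡5=f; w(22)→11·(22−6)≡20=u; r(17)→11·(17−6)≡17=r; t(19)→11·(19−6)≡13=n; g(6)→11·(6−6)≡0=a; s(18)→11·(18−6)≡2=c; e(4)→11·(4−6)≡4=e (all mod 26).

furnace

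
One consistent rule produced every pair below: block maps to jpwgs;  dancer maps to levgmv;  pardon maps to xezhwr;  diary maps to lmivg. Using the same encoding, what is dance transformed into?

levgm

Shifts by position in block: pos 0: b→j (+8), pos 1: l→p (+4), pos 2: o→w (+8), pos 3: c→g (+4) — repeating every 2. The shifts repeat in a cycle of length 2: positions 0,1,… shift by +8, +4, then the pattern repeats.
On dance: d+8=l, a+4=e, n+8=v, c+4=g, e+8=m.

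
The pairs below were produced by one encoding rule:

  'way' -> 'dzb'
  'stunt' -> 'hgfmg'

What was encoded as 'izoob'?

Each pair mirrors across the alphabet (w↔d, a↔z, y↔b): positions sum to 25. This is the alphabet-reversal cipher (Atbash): a becomes z, b becomes y, etc.
Reversing it on izoob: i↔r, z↔a, o↔l, o↔l, b↔y.

rally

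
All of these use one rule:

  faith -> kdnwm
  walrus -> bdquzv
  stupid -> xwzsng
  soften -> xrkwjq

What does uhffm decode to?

peach

Shifts by position in faith: pos 0: f→k (+5), pos 1: a→d (+3), pos 2: i→n (+5), pos 3: t→w (+3) — repeating every 2. It's a Vigenère-style cipher with numeric key [5,3]: position i shifts by key[i mod 2].
Undoing it on uhffm: u−5=p, h−3=e, f−5=a, f−3=c, m−5=h.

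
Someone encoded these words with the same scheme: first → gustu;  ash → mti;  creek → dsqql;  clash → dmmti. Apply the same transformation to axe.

myq

The shift depends on letter class: consonant f→g is +1, but vowel i→u is +12. Vowels shift forward by 12 and consonants shift forward by 1.
Applying it to axe: a(vowel)+12=m, x(cons)+1=y, e(vowel)+12=q.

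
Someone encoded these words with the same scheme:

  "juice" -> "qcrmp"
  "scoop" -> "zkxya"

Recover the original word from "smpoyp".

legend

In juice: j→q is +7, u→c is +8, i→r is +9, c→m is +10 — the shift increases by 1 each position. Each letter shifts forward by (position + 7), i.e. 7, 8, 9, … — the shift grows by one for each successive letter.
Decoding smpoyp: s−7=l, m−8=e, p−9=g, o−10=e, y−11=n, p−12=d.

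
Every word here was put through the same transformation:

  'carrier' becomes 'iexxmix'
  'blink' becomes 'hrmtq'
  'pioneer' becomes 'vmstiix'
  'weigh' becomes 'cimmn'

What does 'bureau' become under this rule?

hyxiey

The shift depends on letter class: consonant c→i is +6, but vowel a→e is +4. The rule splits by letter class: vowels +4, consonants +6.
Applying it to bureau: b(cons)+6=h, u(vowel)+4=y, r(cons)+6=x, e(vowel)+4=i, a(vowel)+4=e, u(vowel)+4=y.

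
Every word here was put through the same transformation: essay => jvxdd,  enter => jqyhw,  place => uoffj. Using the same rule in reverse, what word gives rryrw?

motor

Shifts by position in essay: pos 0: e→j (+5), pos 1: s→v (+3), pos 2: s→x (+5), pos 3: a→d (+3) — repeating every 2. It's a Vigenère-style cipher with numeric key [5,3]: position i shifts by key[i mod 2].
Undoing it on rryrw: r−5=m, r−3=o, y−5=t, r−3=o, w−5=r.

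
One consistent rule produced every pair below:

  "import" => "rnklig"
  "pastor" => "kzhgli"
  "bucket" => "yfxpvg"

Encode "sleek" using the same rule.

hovvp

Each pair mirrors across the alphabet (i↔r, m↔n, p↔k): positions sum to 25. Letters are reflected about the middle of the alphabet (position → 25−position): Atbash.
For sleek: s↔h, l↔o, e↔v, e↔v, k↔p.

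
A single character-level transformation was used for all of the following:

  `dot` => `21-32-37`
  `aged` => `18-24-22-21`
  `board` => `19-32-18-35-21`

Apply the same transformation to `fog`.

d is letter #4 and maps to 21: an offset of 17. The number is (letter's place in the alphabet, a=1) + 17.
Applying it to fog: f=6→23, o=15→32, g=7→24.

23-32-24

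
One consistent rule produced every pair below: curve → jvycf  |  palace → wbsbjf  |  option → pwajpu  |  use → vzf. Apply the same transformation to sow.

The shift depends on letter class: consonant c→j is +7, but vowel u→v is +1. Vowels shift forward by 1 and consonants shift forward by 7.
On sow: s(cons)+7=z, o(vowel)+1=p, w(cons)+7=d.

zpd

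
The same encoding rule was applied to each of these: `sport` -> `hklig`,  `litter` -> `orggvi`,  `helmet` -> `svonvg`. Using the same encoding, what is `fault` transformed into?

uzfog

Each pair mirrors across the alphabet (s↔h, p↔k, o↔l): positions sum to 25. This is the alphabet-reversal cipher (Atbash): a becomes z, b becomes y, etc.
On fault: f↔u, a↔z, u↔f, l↔o, t↔g.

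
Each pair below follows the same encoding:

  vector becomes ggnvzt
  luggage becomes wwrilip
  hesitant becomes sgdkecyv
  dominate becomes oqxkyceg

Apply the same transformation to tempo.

Shifts by position in vector: pos 0: v→g (+11), pos 1: e→g (+2), pos 2: c→n (+11), pos 3: t→v (+2) — repeating every 2. The shifts repeat in a cycle of length 2: positions 0,1,… shift by +11, +2, then the pattern repeats.
For tempo: t+11=e, e+2=g, m+11=x, p+2=r, o+11=z.

egxrz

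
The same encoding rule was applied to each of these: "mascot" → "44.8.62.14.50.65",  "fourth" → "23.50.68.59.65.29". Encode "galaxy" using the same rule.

26.8.41.8.77.80

m(#13)→44 and a(#1)→8: differences scale by 3, so n = 3·pos + 5. Each letter becomes 3×(its alphabet position, a=1..z=26) + 5.
Applying it to galaxy: g=7→26, a=1→8, l=12→41, a=1→8, x=24→77, y=25→80.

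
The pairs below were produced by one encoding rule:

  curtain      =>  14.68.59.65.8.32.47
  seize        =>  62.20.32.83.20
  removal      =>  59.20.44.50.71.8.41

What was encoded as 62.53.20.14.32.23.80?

specify

c(#3)→14 and u(#21)→68: differences scale by 3, so n = 3·pos + 5. The formula is n = 3×(alphabet index, a=1) + 5.
Undoing it on 62.53.20.14.32.23.80: 62→(62−5)÷3=19=s, 53→(53−5)÷3=16=p, 20→(20−5)÷3=5=e, 14→(14−5)÷3=3=c, 32→(32−5)÷3=9=i, 23→(23−5)÷3=6=f, 80→(80−5)÷3=25=y.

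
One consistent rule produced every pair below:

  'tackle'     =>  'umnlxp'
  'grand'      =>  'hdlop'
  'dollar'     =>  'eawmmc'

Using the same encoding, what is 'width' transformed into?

A repeating key of period 3 is used — shifts +1, +12, +11 over and over.
For width: w+1=x, i+12=u, d+11=o, t+1=u, h+12=t.

xuout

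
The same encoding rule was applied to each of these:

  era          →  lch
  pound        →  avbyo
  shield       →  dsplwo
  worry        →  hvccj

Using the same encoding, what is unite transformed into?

The shift depends on letter class: consonant r→c is +11, but vowel e→l is +7. Vowels shift forward by 7 and consonants shift forward by 11.
For unite: u(vowel)+7=b, n(cons)+11=y, i(vowel)+7=p, t(cons)+11=e, e(vowel)+7=l.

bypel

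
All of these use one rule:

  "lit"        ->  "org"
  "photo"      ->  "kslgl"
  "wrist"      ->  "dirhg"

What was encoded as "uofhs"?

This is the alphabet-reversal cipher (Atbash): a becomes z, b becomes y, etc.
Undoing it on uofhs: u↔f, o↔l, f↔u, h↔s, s↔h.

flush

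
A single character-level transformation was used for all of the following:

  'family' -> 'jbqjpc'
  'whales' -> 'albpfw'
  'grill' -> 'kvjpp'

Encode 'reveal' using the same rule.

Vowels shift forward by 1 and consonants shift forward by 4.
On reveal: r(cons)+4=v, e(vowel)+1=f, v(cons)+4=z, e(vowel)+1=f, a(vowel)+1=b, l(cons)+4=p.

vfzfbp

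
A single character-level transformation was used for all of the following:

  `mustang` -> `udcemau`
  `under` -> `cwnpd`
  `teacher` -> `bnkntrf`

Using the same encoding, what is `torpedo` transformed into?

In mustang: m→u is +8, u→d is +9, s→c is +10, t→e is +11 — the shift increases by 1 each position. The shift increases by 1 at each position, starting from +8: 8, 9, 10, ….
Applying it to torpedo: t+8=b, o+9=x, r+10=b, p+11=a, e+12=q, d+13=q, o+14=c.

bxbaqqc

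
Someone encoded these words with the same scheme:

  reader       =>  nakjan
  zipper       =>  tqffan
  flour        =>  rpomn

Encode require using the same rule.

r(17)→n(13) and e(4)→a(0) fit y≡17x+10 (mod 26); the inverse of 17 mod 26 is 23. Each letter's alphabet position (a=0..z=25) is mapped through 17·x+10 mod 26 — an affine cipher.
For require: r(17)→17·17+10≡13=n; e(4)→17·4+10≡0=a; q(16)→17·16+10≡22=w; u(20)→17·20+10≡12=m; i(8)→17·8+10≡16=q; r(17)→17·17+10≡13=n; e(4)→17·4+10≡0=a (all mod 26).

nawmqna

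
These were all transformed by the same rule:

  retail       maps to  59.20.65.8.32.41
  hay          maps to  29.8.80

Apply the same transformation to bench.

r(#18)→59 and e(#5)→20: differences scale by 3, so n = 3·pos + 5. With a=1..z=26, the number is 3·pos + 5.
For bench: b=2→11, e=5→20, n=14→47, c=3→14, h=8→29.

11.20.47.14.29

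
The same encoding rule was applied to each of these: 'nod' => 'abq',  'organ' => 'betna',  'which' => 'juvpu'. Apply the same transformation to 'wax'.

jnk

Each letter is shifted forward by 13 in the alphabet (a Caesar shift of +13).
For wax: w+13=j, a+13=n, x+13=k.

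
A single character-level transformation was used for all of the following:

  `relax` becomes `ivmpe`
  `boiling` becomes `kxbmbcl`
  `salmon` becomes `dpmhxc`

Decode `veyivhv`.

Treating letters as 0–25, the rule is x ↦ 21x + 15 (mod 26).
Decoding veyivhv: v(21)→5·(21−15)≡4=e; e(4)→5·(4−15)≡23=x; y(24)→5·(24−15)≡19=t; i(8)→5·(8−15)≡17=r; v(21)→5·(21−15)≡4=e; h(7)→5·(7−15)≡12=m; v(21)→5·(21−15)≡4=e (all mod 26).

extreme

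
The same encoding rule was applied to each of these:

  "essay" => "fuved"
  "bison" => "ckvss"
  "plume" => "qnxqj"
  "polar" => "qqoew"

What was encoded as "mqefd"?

lobby

Letter i (0-indexed) is shifted by i+1, so successive shifts are 1, 2, 3, ….
Reversing it on mqefd: m−1=l, q−2=o, e−3=b, f−4=b, d−5=y.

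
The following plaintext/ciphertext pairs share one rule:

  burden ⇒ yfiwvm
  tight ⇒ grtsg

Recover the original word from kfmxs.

punch

Each pair mirrors across the alphabet (b↔y, u↔f, r↔i): positions sum to 25. Letters are reflected about the middle of the alphabet (position → 25−position): Atbash.
Undoing it on kfmxs: k↔p, f↔u, m↔n, x↔c, s↔h.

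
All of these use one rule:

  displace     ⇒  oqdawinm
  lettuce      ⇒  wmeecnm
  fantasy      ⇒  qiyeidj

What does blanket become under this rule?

The shift depends on letter class: consonant d→o is +11, but vowel i→q is +8. Vowels shift forward by 8 and consonants shift forward by 11.
On blanket: b(cons)+11=m, l(cons)+11=w, a(vowel)+8=i, n(cons)+11=y, k(cons)+11=v, e(vowel)+8=m, t(cons)+11=e.

mwiyvme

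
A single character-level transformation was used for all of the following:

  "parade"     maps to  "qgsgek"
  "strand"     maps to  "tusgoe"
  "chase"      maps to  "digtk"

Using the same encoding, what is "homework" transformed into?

iunkxusl

The shift depends on letter class: consonant p→q is +1, but vowel a→g is +6. The rule splits by letter class: vowels +6, consonants +1.
For homework: h(cons)+1=i, o(vowel)+6=u, m(cons)+1=n, e(vowel)+6=k, w(cons)+1=x, o(vowel)+6=u, r(cons)+1=s, k(cons)+1=l.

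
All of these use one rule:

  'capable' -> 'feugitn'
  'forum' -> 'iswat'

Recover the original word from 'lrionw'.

In capable: c→f is +3, a→e is +4, p→u is +5, a→g is +6 — the shift increases by 1 each position. The shift increases by 1 at each position, starting from +3: 3, 4, 5, ….
Decoding lrionw: l−3=i, r−4=n, i−5=d, o−6=i, n−7=g, w−8=o.

indigo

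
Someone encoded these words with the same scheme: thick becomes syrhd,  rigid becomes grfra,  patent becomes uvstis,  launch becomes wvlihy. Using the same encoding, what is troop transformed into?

sgbbu

t(19)→s(18) and h(7)→y(24) fit y≡19x+21 (mod 26); the inverse of 19 mod 26 is 11. Each letter's alphabet position (a=0..z=25) is mapped through 19·x+21 mod 26 — an affine cipher.
Applying it to troop: t(19)→19·19+21≡18=s; r(17)→19·17+21≡6=g; o(14)→19·14+21≡1=b; o(14)→19·14+21≡1=b; p(15)→19·15+21≡20=u (all mod 26).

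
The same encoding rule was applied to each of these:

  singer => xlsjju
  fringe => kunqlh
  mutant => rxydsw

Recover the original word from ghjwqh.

beetle

Shifts by position in singer: pos 0: s→x (+5), pos 1: i→l (+3), pos 2: n→s (+5), pos 3: g→j (+3) — repeating every 2. The shifts repeat in a cycle of length 2: positions 0,1,… shift by +5, +3, then the pattern repeats.
Undoing it on ghjwqh: g−5=b, h−3=e, j−5=e, w−3=t, q−5=l, h−3=e.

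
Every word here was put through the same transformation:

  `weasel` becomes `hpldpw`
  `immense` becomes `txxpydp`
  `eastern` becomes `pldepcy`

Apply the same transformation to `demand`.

opxlyo

Compare letters: w→h is +11, e→p is +11, a→l is +11 — a constant shift. It's a constant shift of +11 (ROT11).
Applying it to demand: d+11=o, e+11=p, m+11=x, a+11=l, n+11=y, d+11=o.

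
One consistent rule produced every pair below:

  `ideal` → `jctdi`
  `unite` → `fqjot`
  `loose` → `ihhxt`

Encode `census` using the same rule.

ltqxfx

This is an affine cipher: with a=0,…,z=25, each position x becomes (17x+3) mod 26.
For census: c(2)→17·2+3≡11=l; e(4)→17·4+3≡19=t; n(13)→17·13+3≡16=q; s(18)→17·18+3≡23=x; u(20)→17·20+3≡5=f; s(18)→17·18+3≡23=x (all mod 26).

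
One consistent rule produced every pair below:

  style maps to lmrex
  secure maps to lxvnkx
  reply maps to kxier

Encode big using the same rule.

Compare letters: s→l is +19, t→m is +19, y→r is +19 — a constant shift. This is a Caesar cipher with shift 19.
For big: b+19=u, i+19=b, g+19=z.

ubz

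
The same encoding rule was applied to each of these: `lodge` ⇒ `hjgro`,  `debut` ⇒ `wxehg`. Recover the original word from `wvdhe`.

beast

The output letters match the input read backwards, each shifted +3: lodge reversed is egdol. The word is reversed, then every letter is shifted forward by 3.
Decoding wvdhe: shift back: w−3=t, v−3=s, d−3=a, h−3=e, e−3=b → tsaeb; then reverse → beast.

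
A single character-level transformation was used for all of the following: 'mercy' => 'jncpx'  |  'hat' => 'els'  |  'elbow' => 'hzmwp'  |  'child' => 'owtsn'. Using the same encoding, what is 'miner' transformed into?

cpytx

The output letters match the input read backwards, each shifted +11: mercy reversed is ycrem. Two steps: reverse the string, then apply a Caesar shift of +11.
For miner: reverse → renim; then shift: r+11=c, e+11=p, n+11=y, i+11=t, m+11=x.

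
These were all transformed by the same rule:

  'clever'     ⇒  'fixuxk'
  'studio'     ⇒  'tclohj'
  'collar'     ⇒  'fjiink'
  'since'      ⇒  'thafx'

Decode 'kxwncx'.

c(2)→f(5) and l(11)→i(8) fit y≡9x+13 (mod 26); the inverse of 9 mod 26 is 3. Each letter's alphabet position (a=0..z=25) is mapped through 9·x+13 mod 26 — an affine cipher.
Decoding kxwncx: k(10)→3·(10−13)≡17=r; x(23)→3·(23−13)≡4=e; w(22)→3·(22−13)≡1=b; n(13)→3·(13−13)≡0=a; c(2)→3·(2−13)≡19=t; x(23)→3·(23−13)≡4=e (all mod 26).

rebate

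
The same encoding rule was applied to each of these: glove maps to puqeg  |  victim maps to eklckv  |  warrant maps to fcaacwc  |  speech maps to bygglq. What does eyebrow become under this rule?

The shift depends on letter class: consonant g→p is +9, but vowel o→q is +2. The rule splits by letter class: vowels +2, consonants +9.
On eyebrow: e(vowel)+2=g, y(cons)+9=h, e(vowel)+2=g, b(cons)+9=k, r(cons)+9=a, o(vowel)+2=q, w(cons)+9=f.

ghgkaqf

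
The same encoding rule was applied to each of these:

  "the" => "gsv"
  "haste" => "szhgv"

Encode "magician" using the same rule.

nztrxrzm

Each pair mirrors across the alphabet (t↔g, h↔s, e↔v): positions sum to 25. This is the alphabet-reversal cipher (Atbash): a becomes z, b becomes y, etc.
Applying it to magician: m↔n, a↔z, g↔t, i↔r, c↔x, i↔r, a↔z, n↔m.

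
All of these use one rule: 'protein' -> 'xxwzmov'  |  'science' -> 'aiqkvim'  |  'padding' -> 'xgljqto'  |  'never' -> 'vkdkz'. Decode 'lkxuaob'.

deposit

Shifts by position in protein: pos 0: p→x (+8), pos 1: r→x (+6), pos 2: o→w (+8), pos 3: t→z (+6) — repeating every 2. A repeating key of period 2 is used — shifts +8, +6 over and over.
Undoing it on lkxuaob: l−8=d, k−6=e, x−8=p, u−6=o, a−8=s, o−6=i, b−8=t.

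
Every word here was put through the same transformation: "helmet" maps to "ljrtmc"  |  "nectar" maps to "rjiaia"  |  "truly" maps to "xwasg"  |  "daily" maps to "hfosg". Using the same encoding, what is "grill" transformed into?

In helmet: h→l is +4, e→j is +5, l→r is +6, m→t is +7 — the shift increases by 1 each position. The shift increases by 1 at each position, starting from +4: 4, 5, 6, ….
Applying it to grill: g+4=k, r+5=w, i+6=o, l+7=s, l+8=t.

kwost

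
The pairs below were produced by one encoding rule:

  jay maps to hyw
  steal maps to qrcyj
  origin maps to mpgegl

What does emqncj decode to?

gospel

Compare letters: j→h is +24, a→y is +24, y→w is +24 — a constant shift. Every letter moves 24 places later in the alphabet, wrapping around z→a.
Undoing it on emqncj: e−24=g, m−24=o, q−24=s, n−24=p, c−24=e, j−24=l.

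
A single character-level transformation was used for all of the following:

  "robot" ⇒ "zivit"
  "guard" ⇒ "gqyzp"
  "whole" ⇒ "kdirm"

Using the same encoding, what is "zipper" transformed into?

baffmz

Treating letters as 0–25, the rule is x ↦ 23x + 24 (mod 26).
For zipper: z(25)→23·25+24≡1=b; i(8)→23·8+24≡0=a; p(15)→23·15+24≡5=f; p(15)→23·15+24≡5=f; e(4)→23·4+24≡12=m; r(17)→23·17+24≡25=z (all mod 26).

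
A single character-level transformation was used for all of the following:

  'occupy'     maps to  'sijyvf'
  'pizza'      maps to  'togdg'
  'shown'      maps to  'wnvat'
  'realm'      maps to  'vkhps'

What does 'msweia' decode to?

It's a Vigenère-style cipher with numeric key [4,6,7]: position i shifts by key[i mod 3].
Undoing it on msweia: m−4=i, s−6=m, w−7=p, e−4=a, i−6=c, a−7=t.

impact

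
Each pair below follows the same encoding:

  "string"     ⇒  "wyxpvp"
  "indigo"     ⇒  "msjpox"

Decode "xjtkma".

In string: s→w is +4, t→y is +5, r→x is +6, i→p is +7 — the shift increases by 1 each position. Letter i (0-indexed) is shifted by i+4, so successive shifts are 4, 5, 6, ….
Decoding xjtkma: x−4=t, j−5=e, t−6=n, k−7=d, m−8=e, a−9=r.

tender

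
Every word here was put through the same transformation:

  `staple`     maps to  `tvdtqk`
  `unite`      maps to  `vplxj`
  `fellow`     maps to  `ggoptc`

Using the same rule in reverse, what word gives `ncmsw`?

In staple: s→t is +1, t→v is +2, a→d is +3, p→t is +4 — the shift increases by 1 each position. The shift increases by 1 at each position, starting from +1: 1, 2, 3, ….
Reversing it on ncmsw: n−1=m, c−2=a, m−3=j, s−4=o, w−5=r.

major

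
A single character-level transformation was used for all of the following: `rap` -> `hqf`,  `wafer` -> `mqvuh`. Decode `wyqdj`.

giant

Compare letters: r→h is +16, a→q is +16, p→f is +16 — a constant shift. It's a constant shift of +16 (ROT16).
Decoding wyqdj: w−16=g, y−16=i, q−16=a, d−16=n, j−16=t.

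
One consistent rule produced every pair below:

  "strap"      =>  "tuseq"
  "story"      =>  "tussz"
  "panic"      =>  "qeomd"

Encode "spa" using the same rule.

tqe

The shift depends on letter class: consonant s→t is +1, but vowel a→e is +4. Two shifts are in play — +4 for a/e/i/o/u, +1 for every other letter.
On spa: s(cons)+1=t, p(cons)+1=q, a(vowel)+4=e.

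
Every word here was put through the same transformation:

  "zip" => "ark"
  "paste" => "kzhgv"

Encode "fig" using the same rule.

urt

Each pair mirrors across the alphabet (z↔a, i↔r, p↔k): positions sum to 25. Each letter is replaced by its mirror in the alphabet: a↔z, b↔y, c↔x, and so on (the Atbash cipher).
Applying it to fig: f↔u, i↔r, g↔t.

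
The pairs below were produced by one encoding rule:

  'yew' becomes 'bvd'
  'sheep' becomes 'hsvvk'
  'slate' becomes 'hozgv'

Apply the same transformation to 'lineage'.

ormvztv

Each pair mirrors across the alphabet (y↔b, e↔v, w↔d): positions sum to 25. Letters are reflected about the middle of the alphabet (position → 25−position): Atbash.
Applying it to lineage: l↔o, i↔r, n↔m, e↔v, a↔z, g↔t, e↔v.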